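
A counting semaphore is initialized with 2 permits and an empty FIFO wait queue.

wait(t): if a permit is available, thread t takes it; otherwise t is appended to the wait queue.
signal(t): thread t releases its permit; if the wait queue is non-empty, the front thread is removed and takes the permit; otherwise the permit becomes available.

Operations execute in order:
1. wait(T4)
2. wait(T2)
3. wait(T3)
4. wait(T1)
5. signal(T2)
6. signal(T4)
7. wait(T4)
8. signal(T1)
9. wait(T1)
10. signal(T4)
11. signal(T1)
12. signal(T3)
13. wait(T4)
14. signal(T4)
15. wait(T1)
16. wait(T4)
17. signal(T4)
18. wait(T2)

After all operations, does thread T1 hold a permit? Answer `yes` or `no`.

Answer: yes

Derivation:
Step 1: wait(T4) -> count=1 queue=[] holders={T4}
Step 2: wait(T2) -> count=0 queue=[] holders={T2,T4}
Step 3: wait(T3) -> count=0 queue=[T3] holders={T2,T4}
Step 4: wait(T1) -> count=0 queue=[T3,T1] holders={T2,T4}
Step 5: signal(T2) -> count=0 queue=[T1] holders={T3,T4}
Step 6: signal(T4) -> count=0 queue=[] holders={T1,T3}
Step 7: wait(T4) -> count=0 queue=[T4] holders={T1,T3}
Step 8: signal(T1) -> count=0 queue=[] holders={T3,T4}
Step 9: wait(T1) -> count=0 queue=[T1] holders={T3,T4}
Step 10: signal(T4) -> count=0 queue=[] holders={T1,T3}
Step 11: signal(T1) -> count=1 queue=[] holders={T3}
Step 12: signal(T3) -> count=2 queue=[] holders={none}
Step 13: wait(T4) -> count=1 queue=[] holders={T4}
Step 14: signal(T4) -> count=2 queue=[] holders={none}
Step 15: wait(T1) -> count=1 queue=[] holders={T1}
Step 16: wait(T4) -> count=0 queue=[] holders={T1,T4}
Step 17: signal(T4) -> count=1 queue=[] holders={T1}
Step 18: wait(T2) -> count=0 queue=[] holders={T1,T2}
Final holders: {T1,T2} -> T1 in holders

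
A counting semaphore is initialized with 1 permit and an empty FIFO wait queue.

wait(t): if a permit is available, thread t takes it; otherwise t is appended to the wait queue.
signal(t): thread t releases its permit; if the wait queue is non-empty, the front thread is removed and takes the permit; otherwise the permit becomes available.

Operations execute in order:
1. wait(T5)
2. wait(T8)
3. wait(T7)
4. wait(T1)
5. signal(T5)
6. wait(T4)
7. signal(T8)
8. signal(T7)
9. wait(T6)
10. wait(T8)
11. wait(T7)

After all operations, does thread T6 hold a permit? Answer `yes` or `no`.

Answer: no

Derivation:
Step 1: wait(T5) -> count=0 queue=[] holders={T5}
Step 2: wait(T8) -> count=0 queue=[T8] holders={T5}
Step 3: wait(T7) -> count=0 queue=[T8,T7] holders={T5}
Step 4: wait(T1) -> count=0 queue=[T8,T7,T1] holders={T5}
Step 5: signal(T5) -> count=0 queue=[T7,T1] holders={T8}
Step 6: wait(T4) -> count=0 queue=[T7,T1,T4] holders={T8}
Step 7: signal(T8) -> count=0 queue=[T1,T4] holders={T7}
Step 8: signal(T7) -> count=0 queue=[T4] holders={T1}
Step 9: wait(T6) -> count=0 queue=[T4,T6] holders={T1}
Step 10: wait(T8) -> count=0 queue=[T4,T6,T8] holders={T1}
Step 11: wait(T7) -> count=0 queue=[T4,T6,T8,T7] holders={T1}
Final holders: {T1} -> T6 not in holders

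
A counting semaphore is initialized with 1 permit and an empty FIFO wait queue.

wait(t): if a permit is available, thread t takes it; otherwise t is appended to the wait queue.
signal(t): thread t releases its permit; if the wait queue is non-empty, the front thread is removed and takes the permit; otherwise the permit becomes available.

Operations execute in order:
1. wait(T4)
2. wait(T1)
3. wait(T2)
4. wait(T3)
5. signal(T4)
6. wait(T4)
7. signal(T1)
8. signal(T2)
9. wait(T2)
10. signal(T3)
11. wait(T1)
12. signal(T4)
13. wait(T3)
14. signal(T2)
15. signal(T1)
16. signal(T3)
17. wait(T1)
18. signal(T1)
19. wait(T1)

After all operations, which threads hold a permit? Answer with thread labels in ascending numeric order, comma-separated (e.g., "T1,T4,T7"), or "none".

Step 1: wait(T4) -> count=0 queue=[] holders={T4}
Step 2: wait(T1) -> count=0 queue=[T1] holders={T4}
Step 3: wait(T2) -> count=0 queue=[T1,T2] holders={T4}
Step 4: wait(T3) -> count=0 queue=[T1,T2,T3] holders={T4}
Step 5: signal(T4) -> count=0 queue=[T2,T3] holders={T1}
Step 6: wait(T4) -> count=0 queue=[T2,T3,T4] holders={T1}
Step 7: signal(T1) -> count=0 queue=[T3,T4] holders={T2}
Step 8: signal(T2) -> count=0 queue=[T4] holders={T3}
Step 9: wait(T2) -> count=0 queue=[T4,T2] holders={T3}
Step 10: signal(T3) -> count=0 queue=[T2] holders={T4}
Step 11: wait(T1) -> count=0 queue=[T2,T1] holders={T4}
Step 12: signal(T4) -> count=0 queue=[T1] holders={T2}
Step 13: wait(T3) -> count=0 queue=[T1,T3] holders={T2}
Step 14: signal(T2) -> count=0 queue=[T3] holders={T1}
Step 15: signal(T1) -> count=0 queue=[] holders={T3}
Step 16: signal(T3) -> count=1 queue=[] holders={none}
Step 17: wait(T1) -> count=0 queue=[] holders={T1}
Step 18: signal(T1) -> count=1 queue=[] holders={none}
Step 19: wait(T1) -> count=0 queue=[] holders={T1}
Final holders: T1

Answer: T1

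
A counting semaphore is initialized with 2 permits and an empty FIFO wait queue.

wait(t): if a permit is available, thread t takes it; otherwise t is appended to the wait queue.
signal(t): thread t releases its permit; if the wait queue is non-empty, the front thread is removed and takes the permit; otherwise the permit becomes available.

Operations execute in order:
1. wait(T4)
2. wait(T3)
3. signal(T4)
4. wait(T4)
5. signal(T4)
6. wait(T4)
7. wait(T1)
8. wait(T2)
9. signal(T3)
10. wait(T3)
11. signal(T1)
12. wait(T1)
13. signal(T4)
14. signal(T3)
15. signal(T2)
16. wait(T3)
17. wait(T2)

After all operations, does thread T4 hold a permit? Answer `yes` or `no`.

Step 1: wait(T4) -> count=1 queue=[] holders={T4}
Step 2: wait(T3) -> count=0 queue=[] holders={T3,T4}
Step 3: signal(T4) -> count=1 queue=[] holders={T3}
Step 4: wait(T4) -> count=0 queue=[] holders={T3,T4}
Step 5: signal(T4) -> count=1 queue=[] holders={T3}
Step 6: wait(T4) -> count=0 queue=[] holders={T3,T4}
Step 7: wait(T1) -> count=0 queue=[T1] holders={T3,T4}
Step 8: wait(T2) -> count=0 queue=[T1,T2] holders={T3,T4}
Step 9: signal(T3) -> count=0 queue=[T2] holders={T1,T4}
Step 10: wait(T3) -> count=0 queue=[T2,T3] holders={T1,T4}
Step 11: signal(T1) -> count=0 queue=[T3] holders={T2,T4}
Step 12: wait(T1) -> count=0 queue=[T3,T1] holders={T2,T4}
Step 13: signal(T4) -> count=0 queue=[T1] holders={T2,T3}
Step 14: signal(T3) -> count=0 queue=[] holders={T1,T2}
Step 15: signal(T2) -> count=1 queue=[] holders={T1}
Step 16: wait(T3) -> count=0 queue=[] holders={T1,T3}
Step 17: wait(T2) -> count=0 queue=[T2] holders={T1,T3}
Final holders: {T1,T3} -> T4 not in holders

Answer: no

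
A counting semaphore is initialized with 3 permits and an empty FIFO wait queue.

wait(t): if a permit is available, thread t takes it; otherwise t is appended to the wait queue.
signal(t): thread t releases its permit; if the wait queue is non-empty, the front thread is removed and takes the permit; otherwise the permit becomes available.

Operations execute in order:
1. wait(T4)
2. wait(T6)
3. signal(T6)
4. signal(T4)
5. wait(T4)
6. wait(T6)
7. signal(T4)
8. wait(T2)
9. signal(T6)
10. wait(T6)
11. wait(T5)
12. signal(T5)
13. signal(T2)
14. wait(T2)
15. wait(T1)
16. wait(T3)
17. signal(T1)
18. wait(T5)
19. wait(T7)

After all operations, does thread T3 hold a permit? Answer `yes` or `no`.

Answer: yes

Derivation:
Step 1: wait(T4) -> count=2 queue=[] holders={T4}
Step 2: wait(T6) -> count=1 queue=[] holders={T4,T6}
Step 3: signal(T6) -> count=2 queue=[] holders={T4}
Step 4: signal(T4) -> count=3 queue=[] holders={none}
Step 5: wait(T4) -> count=2 queue=[] holders={T4}
Step 6: wait(T6) -> count=1 queue=[] holders={T4,T6}
Step 7: signal(T4) -> count=2 queue=[] holders={T6}
Step 8: wait(T2) -> count=1 queue=[] holders={T2,T6}
Step 9: signal(T6) -> count=2 queue=[] holders={T2}
Step 10: wait(T6) -> count=1 queue=[] holders={T2,T6}
Step 11: wait(T5) -> count=0 queue=[] holders={T2,T5,T6}
Step 12: signal(T5) -> count=1 queue=[] holders={T2,T6}
Step 13: signal(T2) -> count=2 queue=[] holders={T6}
Step 14: wait(T2) -> count=1 queue=[] holders={T2,T6}
Step 15: wait(T1) -> count=0 queue=[] holders={T1,T2,T6}
Step 16: wait(T3) -> count=0 queue=[T3] holders={T1,T2,T6}
Step 17: signal(T1) -> count=0 queue=[] holders={T2,T3,T6}
Step 18: wait(T5) -> count=0 queue=[T5] holders={T2,T3,T6}
Step 19: wait(T7) -> count=0 queue=[T5,T7] holders={T2,T3,T6}
Final holders: {T2,T3,T6} -> T3 in holders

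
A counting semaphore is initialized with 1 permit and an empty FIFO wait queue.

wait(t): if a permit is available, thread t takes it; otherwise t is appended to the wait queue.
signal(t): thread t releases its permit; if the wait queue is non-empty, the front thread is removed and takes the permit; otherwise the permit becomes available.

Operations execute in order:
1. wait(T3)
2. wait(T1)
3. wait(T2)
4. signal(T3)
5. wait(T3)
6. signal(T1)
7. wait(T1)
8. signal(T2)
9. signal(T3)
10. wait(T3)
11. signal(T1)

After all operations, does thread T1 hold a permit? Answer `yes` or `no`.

Step 1: wait(T3) -> count=0 queue=[] holders={T3}
Step 2: wait(T1) -> count=0 queue=[T1] holders={T3}
Step 3: wait(T2) -> count=0 queue=[T1,T2] holders={T3}
Step 4: signal(T3) -> count=0 queue=[T2] holders={T1}
Step 5: wait(T3) -> count=0 queue=[T2,T3] holders={T1}
Step 6: signal(T1) -> count=0 queue=[T3] holders={T2}
Step 7: wait(T1) -> count=0 queue=[T3,T1] holders={T2}
Step 8: signal(T2) -> count=0 queue=[T1] holders={T3}
Step 9: signal(T3) -> count=0 queue=[] holders={T1}
Step 10: wait(T3) -> count=0 queue=[T3] holders={T1}
Step 11: signal(T1) -> count=0 queue=[] holders={T3}
Final holders: {T3} -> T1 not in holders

Answer: no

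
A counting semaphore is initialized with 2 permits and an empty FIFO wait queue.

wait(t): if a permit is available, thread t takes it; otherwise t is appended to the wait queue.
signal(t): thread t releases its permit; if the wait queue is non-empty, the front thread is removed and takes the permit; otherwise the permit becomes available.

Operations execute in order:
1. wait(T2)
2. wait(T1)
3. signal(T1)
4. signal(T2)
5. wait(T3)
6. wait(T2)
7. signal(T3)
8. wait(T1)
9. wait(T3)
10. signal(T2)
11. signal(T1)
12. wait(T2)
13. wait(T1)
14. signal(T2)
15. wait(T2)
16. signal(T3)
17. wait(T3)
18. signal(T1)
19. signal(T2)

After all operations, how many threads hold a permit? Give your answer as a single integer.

Answer: 1

Derivation:
Step 1: wait(T2) -> count=1 queue=[] holders={T2}
Step 2: wait(T1) -> count=0 queue=[] holders={T1,T2}
Step 3: signal(T1) -> count=1 queue=[] holders={T2}
Step 4: signal(T2) -> count=2 queue=[] holders={none}
Step 5: wait(T3) -> count=1 queue=[] holders={T3}
Step 6: wait(T2) -> count=0 queue=[] holders={T2,T3}
Step 7: signal(T3) -> count=1 queue=[] holders={T2}
Step 8: wait(T1) -> count=0 queue=[] holders={T1,T2}
Step 9: wait(T3) -> count=0 queue=[T3] holders={T1,T2}
Step 10: signal(T2) -> count=0 queue=[] holders={T1,T3}
Step 11: signal(T1) -> count=1 queue=[] holders={T3}
Step 12: wait(T2) -> count=0 queue=[] holders={T2,T3}
Step 13: wait(T1) -> count=0 queue=[T1] holders={T2,T3}
Step 14: signal(T2) -> count=0 queue=[] holders={T1,T3}
Step 15: wait(T2) -> count=0 queue=[T2] holders={T1,T3}
Step 16: signal(T3) -> count=0 queue=[] holders={T1,T2}
Step 17: wait(T3) -> count=0 queue=[T3] holders={T1,T2}
Step 18: signal(T1) -> count=0 queue=[] holders={T2,T3}
Step 19: signal(T2) -> count=1 queue=[] holders={T3}
Final holders: {T3} -> 1 thread(s)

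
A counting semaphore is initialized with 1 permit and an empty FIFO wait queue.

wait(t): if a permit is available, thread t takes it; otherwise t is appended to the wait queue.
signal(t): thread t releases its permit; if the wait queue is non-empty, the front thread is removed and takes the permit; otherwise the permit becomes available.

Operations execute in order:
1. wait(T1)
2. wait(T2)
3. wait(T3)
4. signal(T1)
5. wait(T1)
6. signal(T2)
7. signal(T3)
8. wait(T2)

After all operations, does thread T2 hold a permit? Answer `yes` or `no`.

Step 1: wait(T1) -> count=0 queue=[] holders={T1}
Step 2: wait(T2) -> count=0 queue=[T2] holders={T1}
Step 3: wait(T3) -> count=0 queue=[T2,T3] holders={T1}
Step 4: signal(T1) -> count=0 queue=[T3] holders={T2}
Step 5: wait(T1) -> count=0 queue=[T3,T1] holders={T2}
Step 6: signal(T2) -> count=0 queue=[T1] holders={T3}
Step 7: signal(T3) -> count=0 queue=[] holders={T1}
Step 8: wait(T2) -> count=0 queue=[T2] holders={T1}
Final holders: {T1} -> T2 not in holders

Answer: no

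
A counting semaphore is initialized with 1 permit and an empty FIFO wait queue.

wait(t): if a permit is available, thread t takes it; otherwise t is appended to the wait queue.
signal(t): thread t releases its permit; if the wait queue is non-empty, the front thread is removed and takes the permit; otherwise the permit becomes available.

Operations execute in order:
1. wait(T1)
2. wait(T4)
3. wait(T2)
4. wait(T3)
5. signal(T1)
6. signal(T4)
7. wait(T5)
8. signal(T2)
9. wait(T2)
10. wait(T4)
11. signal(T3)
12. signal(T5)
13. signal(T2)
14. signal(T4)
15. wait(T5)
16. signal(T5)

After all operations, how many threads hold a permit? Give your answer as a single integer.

Step 1: wait(T1) -> count=0 queue=[] holders={T1}
Step 2: wait(T4) -> count=0 queue=[T4] holders={T1}
Step 3: wait(T2) -> count=0 queue=[T4,T2] holders={T1}
Step 4: wait(T3) -> count=0 queue=[T4,T2,T3] holders={T1}
Step 5: signal(T1) -> count=0 queue=[T2,T3] holders={T4}
Step 6: signal(T4) -> count=0 queue=[T3] holders={T2}
Step 7: wait(T5) -> count=0 queue=[T3,T5] holders={T2}
Step 8: signal(T2) -> count=0 queue=[T5] holders={T3}
Step 9: wait(T2) -> count=0 queue=[T5,T2] holders={T3}
Step 10: wait(T4) -> count=0 queue=[T5,T2,T4] holders={T3}
Step 11: signal(T3) -> count=0 queue=[T2,T4] holders={T5}
Step 12: signal(T5) -> count=0 queue=[T4] holders={T2}
Step 13: signal(T2) -> count=0 queue=[] holders={T4}
Step 14: signal(T4) -> count=1 queue=[] holders={none}
Step 15: wait(T5) -> count=0 queue=[] holders={T5}
Step 16: signal(T5) -> count=1 queue=[] holders={none}
Final holders: {none} -> 0 thread(s)

Answer: 0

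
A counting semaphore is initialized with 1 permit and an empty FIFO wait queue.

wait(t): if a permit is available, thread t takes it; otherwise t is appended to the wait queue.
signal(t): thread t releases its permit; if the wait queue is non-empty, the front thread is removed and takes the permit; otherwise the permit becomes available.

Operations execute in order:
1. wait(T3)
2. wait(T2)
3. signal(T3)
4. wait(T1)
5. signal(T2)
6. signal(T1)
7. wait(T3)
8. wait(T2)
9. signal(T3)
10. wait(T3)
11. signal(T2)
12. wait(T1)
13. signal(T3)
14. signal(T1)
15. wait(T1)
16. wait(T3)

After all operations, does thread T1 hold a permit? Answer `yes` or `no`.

Step 1: wait(T3) -> count=0 queue=[] holders={T3}
Step 2: wait(T2) -> count=0 queue=[T2] holders={T3}
Step 3: signal(T3) -> count=0 queue=[] holders={T2}
Step 4: wait(T1) -> count=0 queue=[T1] holders={T2}
Step 5: signal(T2) -> count=0 queue=[] holders={T1}
Step 6: signal(T1) -> count=1 queue=[] holders={none}
Step 7: wait(T3) -> count=0 queue=[] holders={T3}
Step 8: wait(T2) -> count=0 queue=[T2] holders={T3}
Step 9: signal(T3) -> count=0 queue=[] holders={T2}
Step 10: wait(T3) -> count=0 queue=[T3] holders={T2}
Step 11: signal(T2) -> count=0 queue=[] holders={T3}
Step 12: wait(T1) -> count=0 queue=[T1] holders={T3}
Step 13: signal(T3) -> count=0 queue=[] holders={T1}
Step 14: signal(T1) -> count=1 queue=[] holders={none}
Step 15: wait(T1) -> count=0 queue=[] holders={T1}
Step 16: wait(T3) -> count=0 queue=[T3] holders={T1}
Final holders: {T1} -> T1 in holders

Answer: yes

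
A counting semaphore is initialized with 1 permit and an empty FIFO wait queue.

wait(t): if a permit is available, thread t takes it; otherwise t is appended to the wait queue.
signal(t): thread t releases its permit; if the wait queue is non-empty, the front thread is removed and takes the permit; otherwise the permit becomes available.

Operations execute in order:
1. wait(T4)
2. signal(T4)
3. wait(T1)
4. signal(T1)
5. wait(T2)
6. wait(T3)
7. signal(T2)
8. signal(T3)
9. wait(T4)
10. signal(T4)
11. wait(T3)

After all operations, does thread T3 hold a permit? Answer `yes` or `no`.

Answer: yes

Derivation:
Step 1: wait(T4) -> count=0 queue=[] holders={T4}
Step 2: signal(T4) -> count=1 queue=[] holders={none}
Step 3: wait(T1) -> count=0 queue=[] holders={T1}
Step 4: signal(T1) -> count=1 queue=[] holders={none}
Step 5: wait(T2) -> count=0 queue=[] holders={T2}
Step 6: wait(T3) -> count=0 queue=[T3] holders={T2}
Step 7: signal(T2) -> count=0 queue=[] holders={T3}
Step 8: signal(T3) -> count=1 queue=[] holders={none}
Step 9: wait(T4) -> count=0 queue=[] holders={T4}
Step 10: signal(T4) -> count=1 queue=[] holders={none}
Step 11: wait(T3) -> count=0 queue=[] holders={T3}
Final holders: {T3} -> T3 in holders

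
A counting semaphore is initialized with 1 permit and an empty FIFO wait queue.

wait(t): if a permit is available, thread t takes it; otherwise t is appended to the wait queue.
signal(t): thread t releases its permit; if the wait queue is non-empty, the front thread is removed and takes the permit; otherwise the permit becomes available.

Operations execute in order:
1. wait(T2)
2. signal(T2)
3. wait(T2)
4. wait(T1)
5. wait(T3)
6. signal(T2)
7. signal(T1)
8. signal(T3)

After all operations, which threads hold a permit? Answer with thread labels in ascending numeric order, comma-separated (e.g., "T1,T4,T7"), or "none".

Step 1: wait(T2) -> count=0 queue=[] holders={T2}
Step 2: signal(T2) -> count=1 queue=[] holders={none}
Step 3: wait(T2) -> count=0 queue=[] holders={T2}
Step 4: wait(T1) -> count=0 queue=[T1] holders={T2}
Step 5: wait(T3) -> count=0 queue=[T1,T3] holders={T2}
Step 6: signal(T2) -> count=0 queue=[T3] holders={T1}
Step 7: signal(T1) -> count=0 queue=[] holders={T3}
Step 8: signal(T3) -> count=1 queue=[] holders={none}
Final holders: none

Answer: none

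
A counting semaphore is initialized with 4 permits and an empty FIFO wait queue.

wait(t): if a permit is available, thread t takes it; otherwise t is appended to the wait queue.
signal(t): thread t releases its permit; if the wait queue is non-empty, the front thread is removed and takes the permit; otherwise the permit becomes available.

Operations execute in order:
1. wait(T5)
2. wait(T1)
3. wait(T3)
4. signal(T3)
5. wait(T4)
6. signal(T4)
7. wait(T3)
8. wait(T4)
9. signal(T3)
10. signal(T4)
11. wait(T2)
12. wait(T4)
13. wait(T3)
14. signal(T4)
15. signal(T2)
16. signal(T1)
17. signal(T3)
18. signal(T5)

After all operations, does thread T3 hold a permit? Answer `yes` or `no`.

Answer: no

Derivation:
Step 1: wait(T5) -> count=3 queue=[] holders={T5}
Step 2: wait(T1) -> count=2 queue=[] holders={T1,T5}
Step 3: wait(T3) -> count=1 queue=[] holders={T1,T3,T5}
Step 4: signal(T3) -> count=2 queue=[] holders={T1,T5}
Step 5: wait(T4) -> count=1 queue=[] holders={T1,T4,T5}
Step 6: signal(T4) -> count=2 queue=[] holders={T1,T5}
Step 7: wait(T3) -> count=1 queue=[] holders={T1,T3,T5}
Step 8: wait(T4) -> count=0 queue=[] holders={T1,T3,T4,T5}
Step 9: signal(T3) -> count=1 queue=[] holders={T1,T4,T5}
Step 10: signal(T4) -> count=2 queue=[] holders={T1,T5}
Step 11: wait(T2) -> count=1 queue=[] holders={T1,T2,T5}
Step 12: wait(T4) -> count=0 queue=[] holders={T1,T2,T4,T5}
Step 13: wait(T3) -> count=0 queue=[T3] holders={T1,T2,T4,T5}
Step 14: signal(T4) -> count=0 queue=[] holders={T1,T2,T3,T5}
Step 15: signal(T2) -> count=1 queue=[] holders={T1,T3,T5}
Step 16: signal(T1) -> count=2 queue=[] holders={T3,T5}
Step 17: signal(T3) -> count=3 queue=[] holders={T5}
Step 18: signal(T5) -> count=4 queue=[] holders={none}
Final holders: {none} -> T3 not in holders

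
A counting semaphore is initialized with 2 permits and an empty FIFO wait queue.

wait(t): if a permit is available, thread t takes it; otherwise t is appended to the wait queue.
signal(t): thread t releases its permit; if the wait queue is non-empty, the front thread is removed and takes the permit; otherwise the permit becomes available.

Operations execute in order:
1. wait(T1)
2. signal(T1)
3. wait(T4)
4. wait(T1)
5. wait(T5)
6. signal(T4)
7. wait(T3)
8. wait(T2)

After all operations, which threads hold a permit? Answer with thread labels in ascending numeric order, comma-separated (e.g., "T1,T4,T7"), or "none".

Answer: T1,T5

Derivation:
Step 1: wait(T1) -> count=1 queue=[] holders={T1}
Step 2: signal(T1) -> count=2 queue=[] holders={none}
Step 3: wait(T4) -> count=1 queue=[] holders={T4}
Step 4: wait(T1) -> count=0 queue=[] holders={T1,T4}
Step 5: wait(T5) -> count=0 queue=[T5] holders={T1,T4}
Step 6: signal(T4) -> count=0 queue=[] holders={T1,T5}
Step 7: wait(T3) -> count=0 queue=[T3] holders={T1,T5}
Step 8: wait(T2) -> count=0 queue=[T3,T2] holders={T1,T5}
Final holders: T1,T5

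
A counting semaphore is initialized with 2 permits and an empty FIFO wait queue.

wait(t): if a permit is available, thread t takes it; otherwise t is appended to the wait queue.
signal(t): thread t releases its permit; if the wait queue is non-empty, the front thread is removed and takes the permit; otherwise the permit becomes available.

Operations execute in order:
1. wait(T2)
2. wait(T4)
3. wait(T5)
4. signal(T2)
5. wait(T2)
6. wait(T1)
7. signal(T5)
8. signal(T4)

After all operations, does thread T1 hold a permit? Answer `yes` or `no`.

Step 1: wait(T2) -> count=1 queue=[] holders={T2}
Step 2: wait(T4) -> count=0 queue=[] holders={T2,T4}
Step 3: wait(T5) -> count=0 queue=[T5] holders={T2,T4}
Step 4: signal(T2) -> count=0 queue=[] holders={T4,T5}
Step 5: wait(T2) -> count=0 queue=[T2] holders={T4,T5}
Step 6: wait(T1) -> count=0 queue=[T2,T1] holders={T4,T5}
Step 7: signal(T5) -> count=0 queue=[T1] holders={T2,T4}
Step 8: signal(T4) -> count=0 queue=[] holders={T1,T2}
Final holders: {T1,T2} -> T1 in holders

Answer: yes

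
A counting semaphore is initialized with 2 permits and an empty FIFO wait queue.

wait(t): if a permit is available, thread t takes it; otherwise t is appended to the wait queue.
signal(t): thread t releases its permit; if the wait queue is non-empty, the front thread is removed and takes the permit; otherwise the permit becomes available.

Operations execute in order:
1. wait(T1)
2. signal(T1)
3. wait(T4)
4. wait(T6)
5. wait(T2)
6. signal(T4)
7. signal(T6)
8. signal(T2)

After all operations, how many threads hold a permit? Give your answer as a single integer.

Answer: 0

Derivation:
Step 1: wait(T1) -> count=1 queue=[] holders={T1}
Step 2: signal(T1) -> count=2 queue=[] holders={none}
Step 3: wait(T4) -> count=1 queue=[] holders={T4}
Step 4: wait(T6) -> count=0 queue=[] holders={T4,T6}
Step 5: wait(T2) -> count=0 queue=[T2] holders={T4,T6}
Step 6: signal(T4) -> count=0 queue=[] holders={T2,T6}
Step 7: signal(T6) -> count=1 queue=[] holders={T2}
Step 8: signal(T2) -> count=2 queue=[] holders={none}
Final holders: {none} -> 0 thread(s)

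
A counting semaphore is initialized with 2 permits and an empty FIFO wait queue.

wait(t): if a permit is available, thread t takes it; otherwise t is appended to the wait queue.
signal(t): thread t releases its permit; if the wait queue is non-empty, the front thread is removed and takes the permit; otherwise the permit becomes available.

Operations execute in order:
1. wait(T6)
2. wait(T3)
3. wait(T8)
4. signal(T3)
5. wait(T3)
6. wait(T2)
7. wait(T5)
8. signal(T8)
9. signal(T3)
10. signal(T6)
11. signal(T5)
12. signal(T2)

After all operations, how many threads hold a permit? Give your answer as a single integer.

Step 1: wait(T6) -> count=1 queue=[] holders={T6}
Step 2: wait(T3) -> count=0 queue=[] holders={T3,T6}
Step 3: wait(T8) -> count=0 queue=[T8] holders={T3,T6}
Step 4: signal(T3) -> count=0 queue=[] holders={T6,T8}
Step 5: wait(T3) -> count=0 queue=[T3] holders={T6,T8}
Step 6: wait(T2) -> count=0 queue=[T3,T2] holders={T6,T8}
Step 7: wait(T5) -> count=0 queue=[T3,T2,T5] holders={T6,T8}
Step 8: signal(T8) -> count=0 queue=[T2,T5] holders={T3,T6}
Step 9: signal(T3) -> count=0 queue=[T5] holders={T2,T6}
Step 10: signal(T6) -> count=0 queue=[] holders={T2,T5}
Step 11: signal(T5) -> count=1 queue=[] holders={T2}
Step 12: signal(T2) -> count=2 queue=[] holders={none}
Final holders: {none} -> 0 thread(s)

Answer: 0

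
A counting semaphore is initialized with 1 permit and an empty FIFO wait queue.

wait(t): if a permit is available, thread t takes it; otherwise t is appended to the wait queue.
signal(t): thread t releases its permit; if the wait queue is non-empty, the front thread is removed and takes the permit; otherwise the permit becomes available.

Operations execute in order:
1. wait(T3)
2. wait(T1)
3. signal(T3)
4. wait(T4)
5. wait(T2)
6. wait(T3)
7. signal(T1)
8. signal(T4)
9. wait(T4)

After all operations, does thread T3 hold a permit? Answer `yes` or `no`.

Answer: no

Derivation:
Step 1: wait(T3) -> count=0 queue=[] holders={T3}
Step 2: wait(T1) -> count=0 queue=[T1] holders={T3}
Step 3: signal(T3) -> count=0 queue=[] holders={T1}
Step 4: wait(T4) -> count=0 queue=[T4] holders={T1}
Step 5: wait(T2) -> count=0 queue=[T4,T2] holders={T1}
Step 6: wait(T3) -> count=0 queue=[T4,T2,T3] holders={T1}
Step 7: signal(T1) -> count=0 queue=[T2,T3] holders={T4}
Step 8: signal(T4) -> count=0 queue=[T3] holders={T2}
Step 9: wait(T4) -> count=0 queue=[T3,T4] holders={T2}
Final holders: {T2} -> T3 not in holders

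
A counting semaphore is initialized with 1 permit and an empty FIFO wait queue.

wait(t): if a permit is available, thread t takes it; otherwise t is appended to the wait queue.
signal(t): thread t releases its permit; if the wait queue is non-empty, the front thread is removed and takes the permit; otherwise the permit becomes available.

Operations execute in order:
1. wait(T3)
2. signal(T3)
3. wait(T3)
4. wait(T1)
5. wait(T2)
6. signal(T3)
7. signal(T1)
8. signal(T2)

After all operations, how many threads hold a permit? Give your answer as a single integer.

Answer: 0

Derivation:
Step 1: wait(T3) -> count=0 queue=[] holders={T3}
Step 2: signal(T3) -> count=1 queue=[] holders={none}
Step 3: wait(T3) -> count=0 queue=[] holders={T3}
Step 4: wait(T1) -> count=0 queue=[T1] holders={T3}
Step 5: wait(T2) -> count=0 queue=[T1,T2] holders={T3}
Step 6: signal(T3) -> count=0 queue=[T2] holders={T1}
Step 7: signal(T1) -> count=0 queue=[] holders={T2}
Step 8: signal(T2) -> count=1 queue=[] holders={none}
Final holders: {none} -> 0 thread(s)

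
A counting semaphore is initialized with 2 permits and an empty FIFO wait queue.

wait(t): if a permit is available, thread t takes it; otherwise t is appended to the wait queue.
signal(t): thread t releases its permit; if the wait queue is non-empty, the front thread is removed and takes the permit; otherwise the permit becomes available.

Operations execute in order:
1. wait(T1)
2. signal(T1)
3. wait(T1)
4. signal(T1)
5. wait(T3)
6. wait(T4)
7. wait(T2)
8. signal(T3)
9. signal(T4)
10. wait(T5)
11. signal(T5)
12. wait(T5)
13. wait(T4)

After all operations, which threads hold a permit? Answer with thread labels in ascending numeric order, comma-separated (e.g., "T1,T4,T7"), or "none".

Step 1: wait(T1) -> count=1 queue=[] holders={T1}
Step 2: signal(T1) -> count=2 queue=[] holders={none}
Step 3: wait(T1) -> count=1 queue=[] holders={T1}
Step 4: signal(T1) -> count=2 queue=[] holders={none}
Step 5: wait(T3) -> count=1 queue=[] holders={T3}
Step 6: wait(T4) -> count=0 queue=[] holders={T3,T4}
Step 7: wait(T2) -> count=0 queue=[T2] holders={T3,T4}
Step 8: signal(T3) -> count=0 queue=[] holders={T2,T4}
Step 9: signal(T4) -> count=1 queue=[] holders={T2}
Step 10: wait(T5) -> count=0 queue=[] holders={T2,T5}
Step 11: signal(T5) -> count=1 queue=[] holders={T2}
Step 12: wait(T5) -> count=0 queue=[] holders={T2,T5}
Step 13: wait(T4) -> count=0 queue=[T4] holders={T2,T5}
Final holders: T2,T5

Answer: T2,T5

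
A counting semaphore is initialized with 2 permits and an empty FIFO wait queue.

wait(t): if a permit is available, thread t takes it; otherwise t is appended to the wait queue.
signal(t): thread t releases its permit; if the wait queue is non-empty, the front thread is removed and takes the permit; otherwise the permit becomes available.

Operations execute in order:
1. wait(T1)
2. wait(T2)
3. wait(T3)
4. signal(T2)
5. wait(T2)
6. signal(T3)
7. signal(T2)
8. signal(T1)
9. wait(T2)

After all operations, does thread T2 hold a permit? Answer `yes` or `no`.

Answer: yes

Derivation:
Step 1: wait(T1) -> count=1 queue=[] holders={T1}
Step 2: wait(T2) -> count=0 queue=[] holders={T1,T2}
Step 3: wait(T3) -> count=0 queue=[T3] holders={T1,T2}
Step 4: signal(T2) -> count=0 queue=[] holders={T1,T3}
Step 5: wait(T2) -> count=0 queue=[T2] holders={T1,T3}
Step 6: signal(T3) -> count=0 queue=[] holders={T1,T2}
Step 7: signal(T2) -> count=1 queue=[] holders={T1}
Step 8: signal(T1) -> count=2 queue=[] holders={none}
Step 9: wait(T2) -> count=1 queue=[] holders={T2}
Final holders: {T2} -> T2 in holders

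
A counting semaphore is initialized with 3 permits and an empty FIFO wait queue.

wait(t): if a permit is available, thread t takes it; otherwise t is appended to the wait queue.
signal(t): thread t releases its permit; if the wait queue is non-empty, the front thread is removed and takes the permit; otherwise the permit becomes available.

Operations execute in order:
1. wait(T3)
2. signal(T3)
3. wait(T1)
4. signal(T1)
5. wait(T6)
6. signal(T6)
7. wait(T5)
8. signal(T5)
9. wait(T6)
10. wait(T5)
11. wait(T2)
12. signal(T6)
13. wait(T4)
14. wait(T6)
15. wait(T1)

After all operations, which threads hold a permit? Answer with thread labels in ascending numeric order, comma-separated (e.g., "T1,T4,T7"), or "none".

Answer: T2,T4,T5

Derivation:
Step 1: wait(T3) -> count=2 queue=[] holders={T3}
Step 2: signal(T3) -> count=3 queue=[] holders={none}
Step 3: wait(T1) -> count=2 queue=[] holders={T1}
Step 4: signal(T1) -> count=3 queue=[] holders={none}
Step 5: wait(T6) -> count=2 queue=[] holders={T6}
Step 6: signal(T6) -> count=3 queue=[] holders={none}
Step 7: wait(T5) -> count=2 queue=[] holders={T5}
Step 8: signal(T5) -> count=3 queue=[] holders={none}
Step 9: wait(T6) -> count=2 queue=[] holders={T6}
Step 10: wait(T5) -> count=1 queue=[] holders={T5,T6}
Step 11: wait(T2) -> count=0 queue=[] holders={T2,T5,T6}
Step 12: signal(T6) -> count=1 queue=[] holders={T2,T5}
Step 13: wait(T4) -> count=0 queue=[] holders={T2,T4,T5}
Step 14: wait(T6) -> count=0 queue=[T6] holders={T2,T4,T5}
Step 15: wait(T1) -> count=0 queue=[T6,T1] holders={T2,T4,T5}
Final holders: T2,T4,T5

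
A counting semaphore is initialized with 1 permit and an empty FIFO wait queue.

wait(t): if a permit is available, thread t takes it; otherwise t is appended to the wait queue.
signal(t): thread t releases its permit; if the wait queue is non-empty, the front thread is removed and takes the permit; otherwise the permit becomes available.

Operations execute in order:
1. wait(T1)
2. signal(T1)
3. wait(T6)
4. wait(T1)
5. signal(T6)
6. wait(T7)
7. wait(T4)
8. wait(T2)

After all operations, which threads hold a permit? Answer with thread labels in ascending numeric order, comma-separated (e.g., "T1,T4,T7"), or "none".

Step 1: wait(T1) -> count=0 queue=[] holders={T1}
Step 2: signal(T1) -> count=1 queue=[] holders={none}
Step 3: wait(T6) -> count=0 queue=[] holders={T6}
Step 4: wait(T1) -> count=0 queue=[T1] holders={T6}
Step 5: signal(T6) -> count=0 queue=[] holders={T1}
Step 6: wait(T7) -> count=0 queue=[T7] holders={T1}
Step 7: wait(T4) -> count=0 queue=[T7,T4] holders={T1}
Step 8: wait(T2) -> count=0 queue=[T7,T4,T2] holders={T1}
Final holders: T1

Answer: T1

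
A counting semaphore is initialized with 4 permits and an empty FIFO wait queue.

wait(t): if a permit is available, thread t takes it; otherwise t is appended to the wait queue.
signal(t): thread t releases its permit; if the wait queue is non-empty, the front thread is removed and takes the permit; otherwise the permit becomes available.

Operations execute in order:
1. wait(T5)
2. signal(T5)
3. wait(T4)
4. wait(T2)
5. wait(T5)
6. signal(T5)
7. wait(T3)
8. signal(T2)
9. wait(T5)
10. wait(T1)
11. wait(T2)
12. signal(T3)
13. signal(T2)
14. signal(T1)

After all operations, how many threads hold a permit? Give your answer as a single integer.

Step 1: wait(T5) -> count=3 queue=[] holders={T5}
Step 2: signal(T5) -> count=4 queue=[] holders={none}
Step 3: wait(T4) -> count=3 queue=[] holders={T4}
Step 4: wait(T2) -> count=2 queue=[] holders={T2,T4}
Step 5: wait(T5) -> count=1 queue=[] holders={T2,T4,T5}
Step 6: signal(T5) -> count=2 queue=[] holders={T2,T4}
Step 7: wait(T3) -> count=1 queue=[] holders={T2,T3,T4}
Step 8: signal(T2) -> count=2 queue=[] holders={T3,T4}
Step 9: wait(T5) -> count=1 queue=[] holders={T3,T4,T5}
Step 10: wait(T1) -> count=0 queue=[] holders={T1,T3,T4,T5}
Step 11: wait(T2) -> count=0 queue=[T2] holders={T1,T3,T4,T5}
Step 12: signal(T3) -> count=0 queue=[] holders={T1,T2,T4,T5}
Step 13: signal(T2) -> count=1 queue=[] holders={T1,T4,T5}
Step 14: signal(T1) -> count=2 queue=[] holders={T4,T5}
Final holders: {T4,T5} -> 2 thread(s)

Answer: 2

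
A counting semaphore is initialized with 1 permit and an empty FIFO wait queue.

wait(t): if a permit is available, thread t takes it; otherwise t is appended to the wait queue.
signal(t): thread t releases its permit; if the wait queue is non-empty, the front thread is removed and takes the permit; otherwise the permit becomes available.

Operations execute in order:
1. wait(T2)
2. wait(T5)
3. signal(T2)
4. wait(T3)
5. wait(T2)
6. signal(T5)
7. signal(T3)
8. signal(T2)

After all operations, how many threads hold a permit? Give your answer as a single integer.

Step 1: wait(T2) -> count=0 queue=[] holders={T2}
Step 2: wait(T5) -> count=0 queue=[T5] holders={T2}
Step 3: signal(T2) -> count=0 queue=[] holders={T5}
Step 4: wait(T3) -> count=0 queue=[T3] holders={T5}
Step 5: wait(T2) -> count=0 queue=[T3,T2] holders={T5}
Step 6: signal(T5) -> count=0 queue=[T2] holders={T3}
Step 7: signal(T3) -> count=0 queue=[] holders={T2}
Step 8: signal(T2) -> count=1 queue=[] holders={none}
Final holders: {none} -> 0 thread(s)

Answer: 0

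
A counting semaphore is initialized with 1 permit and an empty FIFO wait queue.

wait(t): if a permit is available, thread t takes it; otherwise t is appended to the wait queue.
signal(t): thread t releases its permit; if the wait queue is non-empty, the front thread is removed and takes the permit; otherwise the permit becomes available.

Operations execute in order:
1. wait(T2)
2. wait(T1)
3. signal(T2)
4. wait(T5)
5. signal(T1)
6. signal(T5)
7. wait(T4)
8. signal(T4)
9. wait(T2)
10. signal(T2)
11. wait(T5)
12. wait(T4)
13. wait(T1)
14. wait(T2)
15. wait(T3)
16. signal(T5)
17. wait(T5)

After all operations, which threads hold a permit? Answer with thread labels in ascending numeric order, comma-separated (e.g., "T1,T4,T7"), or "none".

Answer: T4

Derivation:
Step 1: wait(T2) -> count=0 queue=[] holders={T2}
Step 2: wait(T1) -> count=0 queue=[T1] holders={T2}
Step 3: signal(T2) -> count=0 queue=[] holders={T1}
Step 4: wait(T5) -> count=0 queue=[T5] holders={T1}
Step 5: signal(T1) -> count=0 queue=[] holders={T5}
Step 6: signal(T5) -> count=1 queue=[] holders={none}
Step 7: wait(T4) -> count=0 queue=[] holders={T4}
Step 8: signal(T4) -> count=1 queue=[] holders={none}
Step 9: wait(T2) -> count=0 queue=[] holders={T2}
Step 10: signal(T2) -> count=1 queue=[] holders={none}
Step 11: wait(T5) -> count=0 queue=[] holders={T5}
Step 12: wait(T4) -> count=0 queue=[T4] holders={T5}
Step 13: wait(T1) -> count=0 queue=[T4,T1] holders={T5}
Step 14: wait(T2) -> count=0 queue=[T4,T1,T2] holders={T5}
Step 15: wait(T3) -> count=0 queue=[T4,T1,T2,T3] holders={T5}
Step 16: signal(T5) -> count=0 queue=[T1,T2,T3] holders={T4}
Step 17: wait(T5) -> count=0 queue=[T1,T2,T3,T5] holders={T4}
Final holders: T4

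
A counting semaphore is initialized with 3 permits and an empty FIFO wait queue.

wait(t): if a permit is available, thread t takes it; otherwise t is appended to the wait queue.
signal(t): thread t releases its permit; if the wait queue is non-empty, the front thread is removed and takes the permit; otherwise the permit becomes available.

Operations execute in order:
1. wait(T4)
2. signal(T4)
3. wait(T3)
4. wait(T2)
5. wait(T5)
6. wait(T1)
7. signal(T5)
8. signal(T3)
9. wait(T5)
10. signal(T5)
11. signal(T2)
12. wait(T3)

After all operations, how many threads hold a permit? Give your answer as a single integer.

Answer: 2

Derivation:
Step 1: wait(T4) -> count=2 queue=[] holders={T4}
Step 2: signal(T4) -> count=3 queue=[] holders={none}
Step 3: wait(T3) -> count=2 queue=[] holders={T3}
Step 4: wait(T2) -> count=1 queue=[] holders={T2,T3}
Step 5: wait(T5) -> count=0 queue=[] holders={T2,T3,T5}
Step 6: wait(T1) -> count=0 queue=[T1] holders={T2,T3,T5}
Step 7: signal(T5) -> count=0 queue=[] holders={T1,T2,T3}
Step 8: signal(T3) -> count=1 queue=[] holders={T1,T2}
Step 9: wait(T5) -> count=0 queue=[] holders={T1,T2,T5}
Step 10: signal(T5) -> count=1 queue=[] holders={T1,T2}
Step 11: signal(T2) -> count=2 queue=[] holders={T1}
Step 12: wait(T3) -> count=1 queue=[] holders={T1,T3}
Final holders: {T1,T3} -> 2 thread(s)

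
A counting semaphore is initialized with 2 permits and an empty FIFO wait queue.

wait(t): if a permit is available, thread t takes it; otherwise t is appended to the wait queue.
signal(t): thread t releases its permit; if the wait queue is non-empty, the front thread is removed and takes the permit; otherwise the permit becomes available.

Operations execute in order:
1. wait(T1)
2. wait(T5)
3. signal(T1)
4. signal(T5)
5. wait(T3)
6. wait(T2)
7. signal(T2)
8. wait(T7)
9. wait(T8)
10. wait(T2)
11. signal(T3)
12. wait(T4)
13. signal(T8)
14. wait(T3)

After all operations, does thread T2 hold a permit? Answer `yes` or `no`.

Answer: yes

Derivation:
Step 1: wait(T1) -> count=1 queue=[] holders={T1}
Step 2: wait(T5) -> count=0 queue=[] holders={T1,T5}
Step 3: signal(T1) -> count=1 queue=[] holders={T5}
Step 4: signal(T5) -> count=2 queue=[] holders={none}
Step 5: wait(T3) -> count=1 queue=[] holders={T3}
Step 6: wait(T2) -> count=0 queue=[] holders={T2,T3}
Step 7: signal(T2) -> count=1 queue=[] holders={T3}
Step 8: wait(T7) -> count=0 queue=[] holders={T3,T7}
Step 9: wait(T8) -> count=0 queue=[T8] holders={T3,T7}
Step 10: wait(T2) -> count=0 queue=[T8,T2] holders={T3,T7}
Step 11: signal(T3) -> count=0 queue=[T2] holders={T7,T8}
Step 12: wait(T4) -> count=0 queue=[T2,T4] holders={T7,T8}
Step 13: signal(T8) -> count=0 queue=[T4] holders={T2,T7}
Step 14: wait(T3) -> count=0 queue=[T4,T3] holders={T2,T7}
Final holders: {T2,T7} -> T2 in holders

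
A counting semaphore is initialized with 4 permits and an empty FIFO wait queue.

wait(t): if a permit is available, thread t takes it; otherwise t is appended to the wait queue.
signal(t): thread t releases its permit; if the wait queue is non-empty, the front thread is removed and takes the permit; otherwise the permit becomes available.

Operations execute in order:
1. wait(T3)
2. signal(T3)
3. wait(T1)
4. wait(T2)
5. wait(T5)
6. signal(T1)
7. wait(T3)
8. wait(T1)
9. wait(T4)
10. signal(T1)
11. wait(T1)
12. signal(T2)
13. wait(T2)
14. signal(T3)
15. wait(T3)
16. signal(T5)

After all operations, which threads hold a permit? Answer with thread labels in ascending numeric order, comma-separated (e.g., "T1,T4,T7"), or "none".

Answer: T1,T2,T3,T4

Derivation:
Step 1: wait(T3) -> count=3 queue=[] holders={T3}
Step 2: signal(T3) -> count=4 queue=[] holders={none}
Step 3: wait(T1) -> count=3 queue=[] holders={T1}
Step 4: wait(T2) -> count=2 queue=[] holders={T1,T2}
Step 5: wait(T5) -> count=1 queue=[] holders={T1,T2,T5}
Step 6: signal(T1) -> count=2 queue=[] holders={T2,T5}
Step 7: wait(T3) -> count=1 queue=[] holders={T2,T3,T5}
Step 8: wait(T1) -> count=0 queue=[] holders={T1,T2,T3,T5}
Step 9: wait(T4) -> count=0 queue=[T4] holders={T1,T2,T3,T5}
Step 10: signal(T1) -> count=0 queue=[] holders={T2,T3,T4,T5}
Step 11: wait(T1) -> count=0 queue=[T1] holders={T2,T3,T4,T5}
Step 12: signal(T2) -> count=0 queue=[] holders={T1,T3,T4,T5}
Step 13: wait(T2) -> count=0 queue=[T2] holders={T1,T3,T4,T5}
Step 14: signal(T3) -> count=0 queue=[] holders={T1,T2,T4,T5}
Step 15: wait(T3) -> count=0 queue=[T3] holders={T1,T2,T4,T5}
Step 16: signal(T5) -> count=0 queue=[] holders={T1,T2,T3,T4}
Final holders: T1,T2,T3,T4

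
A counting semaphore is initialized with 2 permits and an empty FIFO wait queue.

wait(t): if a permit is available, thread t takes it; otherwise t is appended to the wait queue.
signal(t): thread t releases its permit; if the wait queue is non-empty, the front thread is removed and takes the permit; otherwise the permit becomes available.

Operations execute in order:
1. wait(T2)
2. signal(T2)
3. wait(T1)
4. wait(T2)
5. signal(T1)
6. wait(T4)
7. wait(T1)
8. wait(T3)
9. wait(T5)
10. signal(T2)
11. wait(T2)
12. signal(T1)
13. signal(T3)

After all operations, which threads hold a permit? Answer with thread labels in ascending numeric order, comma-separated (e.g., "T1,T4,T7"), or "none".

Answer: T4,T5

Derivation:
Step 1: wait(T2) -> count=1 queue=[] holders={T2}
Step 2: signal(T2) -> count=2 queue=[] holders={none}
Step 3: wait(T1) -> count=1 queue=[] holders={T1}
Step 4: wait(T2) -> count=0 queue=[] holders={T1,T2}
Step 5: signal(T1) -> count=1 queue=[] holders={T2}
Step 6: wait(T4) -> count=0 queue=[] holders={T2,T4}
Step 7: wait(T1) -> count=0 queue=[T1] holders={T2,T4}
Step 8: wait(T3) -> count=0 queue=[T1,T3] holders={T2,T4}
Step 9: wait(T5) -> count=0 queue=[T1,T3,T5] holders={T2,T4}
Step 10: signal(T2) -> count=0 queue=[T3,T5] holders={T1,T4}
Step 11: wait(T2) -> count=0 queue=[T3,T5,T2] holders={T1,T4}
Step 12: signal(T1) -> count=0 queue=[T5,T2] holders={T3,T4}
Step 13: signal(T3) -> count=0 queue=[T2] holders={T4,T5}
Final holders: T4,T5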